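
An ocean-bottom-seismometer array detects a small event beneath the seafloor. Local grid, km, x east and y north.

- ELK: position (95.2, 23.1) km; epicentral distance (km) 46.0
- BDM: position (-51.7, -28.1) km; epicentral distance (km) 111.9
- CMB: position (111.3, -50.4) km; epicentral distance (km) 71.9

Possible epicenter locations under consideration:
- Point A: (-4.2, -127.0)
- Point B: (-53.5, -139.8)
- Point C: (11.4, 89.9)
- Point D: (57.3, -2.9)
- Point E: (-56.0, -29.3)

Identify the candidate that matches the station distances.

For each candidate, compare |candidate − station| to the reported distance:
Point A: residuals ELK 134.0, BDM 2.2, CMB 66.7 → max 134.0 km
Point B: residuals ELK 174.6, BDM 0.2, CMB 115.6 → max 174.6 km
Point C: residuals ELK 61.2, BDM 21.9, CMB 100.3 → max 100.3 km
Point D: residuals ELK 0.0, BDM 0.0, CMB 0.0 → max 0.0 km
Point E: residuals ELK 114.0, BDM 107.4, CMB 96.7 → max 114.0 km
Only Point D has all residuals ≈ 0.

Point D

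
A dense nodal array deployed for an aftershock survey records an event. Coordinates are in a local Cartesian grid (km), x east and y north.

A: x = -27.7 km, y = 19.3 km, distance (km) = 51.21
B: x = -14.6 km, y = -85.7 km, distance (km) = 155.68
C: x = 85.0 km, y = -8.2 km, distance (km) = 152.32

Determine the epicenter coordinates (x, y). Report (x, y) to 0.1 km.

Circle about each station: (x + 27.7)² + (y − 19.3)² = 51.21²; (x + 14.6)² + (y + 85.7)² = 155.68²; (x − 85.0)² + (y + 8.2)² = 152.32².
Subtracting the A equation from the B and C equations removes the quadratic terms:
26.2 x − 210.0 y = -15195.93
225.4 x − 55.0 y = -14426.46
Solving the 2×2 system: x ≈ -47.8, y ≈ 66.4 km.

(-47.8, 66.4)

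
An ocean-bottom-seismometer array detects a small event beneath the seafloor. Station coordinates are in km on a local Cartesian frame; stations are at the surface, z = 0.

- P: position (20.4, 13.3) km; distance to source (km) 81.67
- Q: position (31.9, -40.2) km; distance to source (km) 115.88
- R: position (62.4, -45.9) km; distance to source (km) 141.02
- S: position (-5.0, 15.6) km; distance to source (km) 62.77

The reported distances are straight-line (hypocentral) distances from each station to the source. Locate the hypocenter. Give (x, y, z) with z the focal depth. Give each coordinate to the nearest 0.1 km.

Each station gives a sphere (x−x_i)² + (y−y_i)² + z² = d_i² (stations at z=0).
Subtracting the P sphere from Q and R: z² cancels, leaving linear equations in x and y:
23.0 x − 107.0 y = -4717.59
84.0 x − 118.4 y = -7809.13
Solving: x ≈ -44.218, y ≈ 34.585 km (keep extra digits for the depth step; rounded: -44.2, 34.6).
Then from the P sphere: z² = 81.67² − (x − 20.4)² − (y − 13.3)² with x = -44.218, y = 34.585, so z ≈ 45.182 ≈ 45.2 km.

x ≈ -44.2 km, y ≈ 34.6 km, depth ≈ 45.2 km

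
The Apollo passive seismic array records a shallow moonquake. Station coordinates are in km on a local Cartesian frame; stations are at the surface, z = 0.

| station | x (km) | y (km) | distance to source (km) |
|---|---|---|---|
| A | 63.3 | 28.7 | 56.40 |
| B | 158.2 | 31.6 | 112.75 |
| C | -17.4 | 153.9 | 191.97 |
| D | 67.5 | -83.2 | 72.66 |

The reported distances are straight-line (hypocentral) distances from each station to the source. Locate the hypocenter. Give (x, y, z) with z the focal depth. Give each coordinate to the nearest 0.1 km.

(62.0, -18.0, 31.6)

Each station gives a sphere (x−x_i)² + (y−y_i)² + z² = d_i² (stations at z=0).
Subtracting the A sphere from B and C: z² cancels, leaving linear equations in x and y:
189.8 x + 5.8 y = 11663.62
-161.4 x + 250.4 y = -14514.13
Solving: x ≈ 62.002, y ≈ -17.999 km (keep extra digits for the depth step; rounded: 62.0, -18.0).
Then from the A sphere: z² = 56.40² − (x − 63.3)² − (y − 28.7)² with x = 62.002, y = -17.999, so z ≈ 31.599 ≈ 31.6 km.
Check against D (with the unrounded solution): distance 72.66 ≈ 72.66 km. ✓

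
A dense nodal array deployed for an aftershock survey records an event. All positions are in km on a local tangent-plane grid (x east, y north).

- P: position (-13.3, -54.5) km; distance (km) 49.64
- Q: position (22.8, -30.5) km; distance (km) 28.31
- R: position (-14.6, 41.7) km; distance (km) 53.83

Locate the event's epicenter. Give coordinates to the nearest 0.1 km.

x ≈ 5.1 km, y ≈ -8.4 km

Circle about each station: (x + 13.3)² + (y + 54.5)² = 49.64²; (x − 22.8)² + (y + 30.5)² = 28.31²; (x + 14.6)² + (y − 41.7)² = 53.83².
Subtracting the P equation from the Q and R equations removes the quadratic terms:
72.2 x + 48.0 y = -34.38
-2.6 x + 192.4 y = -1628.63
Solving the 2×2 system: x ≈ 5.1, y ≈ -8.4 km.
Check against P (with the unrounded x, y): √((x + 13.3)²+(y + 54.5)²) = 49.64 ≈ 49.64 km. ✓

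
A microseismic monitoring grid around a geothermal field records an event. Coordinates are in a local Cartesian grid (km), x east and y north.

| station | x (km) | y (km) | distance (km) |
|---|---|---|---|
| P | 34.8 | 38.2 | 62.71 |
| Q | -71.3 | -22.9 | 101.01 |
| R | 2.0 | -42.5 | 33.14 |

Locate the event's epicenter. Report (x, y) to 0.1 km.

29.7 km east, -24.3 km north

Circle about each station: (x − 34.8)² + (y − 38.2)² = 62.71²; (x + 71.3)² + (y + 22.9)² = 101.01²; (x − 2.0)² + (y + 42.5)² = 33.14².
Subtracting pairs of circle equations eliminates x²+y² and gives linear equations (the radical axes):
-212.2 x − 122.2 y = -3332.66
-65.6 x − 161.4 y = 1974.25
Solving the 2×2 system: x ≈ 29.7, y ≈ -24.3 km.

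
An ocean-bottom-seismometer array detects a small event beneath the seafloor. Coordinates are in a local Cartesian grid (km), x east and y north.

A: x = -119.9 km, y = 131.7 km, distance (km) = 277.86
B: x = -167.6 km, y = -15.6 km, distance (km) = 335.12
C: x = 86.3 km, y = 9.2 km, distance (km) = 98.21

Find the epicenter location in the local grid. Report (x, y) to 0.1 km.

x ≈ 153.3 km, y ≈ 81.0 km

Circle about each station: (x + 119.9)² + (y − 131.7)² = 277.86²; (x + 167.6)² + (y + 15.6)² = 335.12²; (x − 86.3)² + (y − 9.2)² = 98.21².
Subtracting pairs of circle equations eliminates x²+y² and gives linear equations (the radical axes):
-95.4 x − 294.6 y = -38487.01
412.4 x − 245.0 y = 43372.41
Solving the 2×2 system: x ≈ 153.3, y ≈ 81.0 km.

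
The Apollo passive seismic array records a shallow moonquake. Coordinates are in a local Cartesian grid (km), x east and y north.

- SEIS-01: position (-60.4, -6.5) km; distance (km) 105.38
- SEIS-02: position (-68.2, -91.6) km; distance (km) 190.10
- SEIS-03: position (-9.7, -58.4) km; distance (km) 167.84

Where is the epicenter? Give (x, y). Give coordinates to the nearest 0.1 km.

Circle about each station: (x + 60.4)² + (y + 6.5)² = 105.38²; (x + 68.2)² + (y + 91.6)² = 190.10²; (x + 9.7)² + (y + 58.4)² = 167.84².
Subtracting the SEIS-01 equation from the SEIS-02 and SEIS-03 equations removes the quadratic terms:
-15.6 x − 170.2 y = -15681.68
101.4 x − 103.8 y = -17251.08
Solving the 2×2 system: x ≈ -69.3, y ≈ 98.5 km.

x ≈ -69.3 km, y ≈ 98.5 km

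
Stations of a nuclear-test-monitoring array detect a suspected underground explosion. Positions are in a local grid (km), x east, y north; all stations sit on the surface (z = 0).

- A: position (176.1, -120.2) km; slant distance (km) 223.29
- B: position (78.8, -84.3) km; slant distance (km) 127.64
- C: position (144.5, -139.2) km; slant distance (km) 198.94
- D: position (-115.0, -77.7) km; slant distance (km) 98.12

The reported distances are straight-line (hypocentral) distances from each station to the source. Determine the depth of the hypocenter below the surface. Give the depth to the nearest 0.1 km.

depth ≈ 56.9 km

Each station gives a sphere (x−x_i)² + (y−y_i)² + z² = d_i² (stations at z=0).
Subtracting the A sphere from B and C: z² cancels, leaving linear equations in x and y:
-194.6 x + 71.8 y = 1423.13
-63.2 x − 38.0 y = 5078.94
Solving: x ≈ -35.093, y ≈ -75.291 km (keep extra digits for the depth step; rounded: -35.1, -75.3).
Then from the A sphere: z² = 223.29² − (x − 176.1)² − (y + 120.2)² with x = -35.093, y = -75.291, so z ≈ 56.913 ≈ 56.9 km.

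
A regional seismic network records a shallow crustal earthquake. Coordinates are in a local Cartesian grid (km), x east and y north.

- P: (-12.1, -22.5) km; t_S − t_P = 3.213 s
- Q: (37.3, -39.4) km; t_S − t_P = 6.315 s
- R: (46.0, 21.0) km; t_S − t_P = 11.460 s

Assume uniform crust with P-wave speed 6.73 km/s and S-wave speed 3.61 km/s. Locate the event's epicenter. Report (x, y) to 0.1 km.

-11.2 km east, -47.5 km north

Distance from S−P lag: d = Δt · v_P v_S / (v_P − v_S) = Δt · (6.73·3.61)/(6.73−3.61) ≈ 7.7870·Δt.
So d_P = 25.02, d_Q = 49.17, d_R = 89.24 km.
Circle about each station: (x + 12.1)² + (y + 22.5)² = 25.02²; (x − 37.3)² + (y + 39.4)² = 49.17²; (x − 46.0)² + (y − 21.0)² = 89.24².
Subtracting the P equation from the Q and R equations removes the quadratic terms:
98.8 x − 33.8 y = 499.30
116.2 x + 87.0 y = -5433.44
Solving the 2×2 system: x ≈ -11.2, y ≈ -47.5 km.
Check against P (with the unrounded x, y): √((x + 12.1)²+(y + 22.5)²) = 25.02 ≈ 25.02 km. ✓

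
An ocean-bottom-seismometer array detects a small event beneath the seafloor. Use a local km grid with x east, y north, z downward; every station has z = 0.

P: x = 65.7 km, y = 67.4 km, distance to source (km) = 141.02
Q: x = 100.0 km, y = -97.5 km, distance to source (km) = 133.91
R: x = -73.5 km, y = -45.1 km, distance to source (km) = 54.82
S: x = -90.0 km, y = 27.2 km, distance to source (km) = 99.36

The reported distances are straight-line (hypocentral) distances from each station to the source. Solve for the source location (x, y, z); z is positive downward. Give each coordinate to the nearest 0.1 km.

x ≈ -21.1 km, y ≈ -42.6 km, depth ≈ 15.9 km

Each station gives a sphere (x−x_i)² + (y−y_i)² + z² = d_i² (stations at z=0).
Subtracting the P sphere from Q and R: z² cancels, leaving linear equations in x and y:
68.6 x − 329.8 y = 12601.75
-278.4 x − 225.0 y = 15458.42
Solving: x ≈ -21.098, y ≈ -42.599 km (keep extra digits for the depth step; rounded: -21.1, -42.6).
Then from the P sphere: z² = 141.02² − (x − 65.7)² − (y − 67.4)² with x = -21.098, y = -42.599, so z ≈ 15.905 ≈ 15.9 km.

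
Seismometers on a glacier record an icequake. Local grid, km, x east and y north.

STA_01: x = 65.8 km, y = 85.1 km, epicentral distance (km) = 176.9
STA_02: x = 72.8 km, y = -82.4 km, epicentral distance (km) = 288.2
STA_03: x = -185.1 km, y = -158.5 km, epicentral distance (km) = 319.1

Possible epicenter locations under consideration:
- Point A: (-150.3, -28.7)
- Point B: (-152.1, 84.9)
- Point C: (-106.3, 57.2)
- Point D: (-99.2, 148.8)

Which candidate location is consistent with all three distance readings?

For each candidate, compare |candidate − station| to the reported distance:
Point A: residuals STA_01 67.3, STA_02 58.7, STA_03 184.7 → max 184.7 km
Point B: residuals STA_01 41.0, STA_02 7.9, STA_03 73.5 → max 73.5 km
Point C: residuals STA_01 2.6, STA_02 61.1, STA_03 89.5 → max 89.5 km
Point D: residuals STA_01 0.0, STA_02 0.0, STA_03 0.0 → max 0.0 km
Only Point D has all residuals ≈ 0.

Point D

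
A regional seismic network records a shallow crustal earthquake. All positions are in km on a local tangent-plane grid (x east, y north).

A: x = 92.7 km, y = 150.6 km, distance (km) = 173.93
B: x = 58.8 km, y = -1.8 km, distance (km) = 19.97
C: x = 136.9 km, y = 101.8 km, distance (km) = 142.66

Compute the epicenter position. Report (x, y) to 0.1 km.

Circle about each station: (x − 92.7)² + (y − 150.6)² = 173.93²; (x − 58.8)² + (y + 1.8)² = 19.97²; (x − 136.9)² + (y − 101.8)² = 142.66².
Subtracting the A equation from the B and C equations removes the quadratic terms:
-67.8 x − 304.8 y = 2039.87
88.4 x − 97.6 y = 7730.97
Solving the 2×2 system: x ≈ 64.3, y ≈ -21.0 km.

(64.3, -21.0)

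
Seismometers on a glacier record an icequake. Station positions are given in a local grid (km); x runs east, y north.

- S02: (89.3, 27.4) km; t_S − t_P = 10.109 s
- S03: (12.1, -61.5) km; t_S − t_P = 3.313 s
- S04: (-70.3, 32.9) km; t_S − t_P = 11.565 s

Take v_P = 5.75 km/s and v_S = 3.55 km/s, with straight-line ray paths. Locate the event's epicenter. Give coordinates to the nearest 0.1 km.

x ≈ 15.9 km, y ≈ -31.0 km

Distance from S−P lag: d = Δt · v_P v_S / (v_P − v_S) = Δt · (5.75·3.55)/(5.75−3.55) ≈ 9.2784·Δt.
So d_S02 = 93.80, d_S03 = 30.74, d_S04 = 107.30 km.
Circle about each station: (x − 89.3)² + (y − 27.4)² = 93.80²; (x − 12.1)² + (y + 61.5)² = 30.74²; (x + 70.3)² + (y − 32.9)² = 107.30².
Subtracting the S02 equation from the S03 and S04 equations removes the quadratic terms:
-154.4 x − 177.8 y = 3056.90
-319.2 x + 11.0 y = -5415.60
Solving the 2×2 system: x ≈ 15.9, y ≈ -31.0 km.
Check against S02 (with the unrounded x, y): √((x − 89.3)²+(y − 27.4)²) = 93.80 ≈ 93.80 km. ✓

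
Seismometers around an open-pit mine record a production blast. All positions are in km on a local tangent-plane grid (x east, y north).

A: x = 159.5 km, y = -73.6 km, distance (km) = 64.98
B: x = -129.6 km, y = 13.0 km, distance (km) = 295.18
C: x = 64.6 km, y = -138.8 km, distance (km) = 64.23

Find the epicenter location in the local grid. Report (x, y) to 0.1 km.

(128.3, -130.6)

Circle about each station: (x − 159.5)² + (y + 73.6)² = 64.98²; (x + 129.6)² + (y − 13.0)² = 295.18²; (x − 64.6)² + (y + 138.8)² = 64.23².
Subtracting the A equation from the B and C equations removes the quadratic terms:
-578.2 x + 173.2 y = -96800.88
-189.8 x − 130.4 y = -7321.70
Solving the 2×2 system: x ≈ 128.3, y ≈ -130.6 km.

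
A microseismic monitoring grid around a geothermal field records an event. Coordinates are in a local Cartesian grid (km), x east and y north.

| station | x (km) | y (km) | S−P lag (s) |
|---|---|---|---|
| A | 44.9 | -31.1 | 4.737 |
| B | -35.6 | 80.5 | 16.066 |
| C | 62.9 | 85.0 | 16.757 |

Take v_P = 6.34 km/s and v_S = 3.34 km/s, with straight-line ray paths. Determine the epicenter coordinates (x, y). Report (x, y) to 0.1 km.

Distance from S−P lag: d = Δt · v_P v_S / (v_P − v_S) = Δt · (6.34·3.34)/(6.34−3.34) ≈ 7.0585·Δt.
So d_A = 33.44, d_B = 113.40, d_C = 118.28 km.
Circle about each station: (x − 44.9)² + (y + 31.1)² = 33.44²; (x + 35.6)² + (y − 80.5)² = 113.40²; (x − 62.9)² + (y − 85.0)² = 118.28².
Subtracting the A equation from the B and C equations removes the quadratic terms:
-161.0 x + 223.2 y = -6976.94
36.0 x + 232.2 y = -4673.73
Solving the 2×2 system: x ≈ 12.7, y ≈ -22.1 km.

x ≈ 12.7 km, y ≈ -22.1 km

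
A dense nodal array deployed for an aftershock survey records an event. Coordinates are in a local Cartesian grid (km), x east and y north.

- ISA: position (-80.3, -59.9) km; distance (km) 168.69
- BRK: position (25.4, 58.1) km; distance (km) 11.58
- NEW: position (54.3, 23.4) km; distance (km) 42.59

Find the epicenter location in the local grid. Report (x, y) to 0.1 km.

36.3 km east, 62.0 km north

Circle about each station: (x + 80.3)² + (y + 59.9)² = 168.69²; (x − 25.4)² + (y − 58.1)² = 11.58²; (x − 54.3)² + (y − 23.4)² = 42.59².
Subtracting pairs of circle equations eliminates x²+y² and gives linear equations (the radical axes):
211.4 x + 236.0 y = 22306.89
269.2 x + 166.6 y = 20102.36
Solving the 2×2 system: x ≈ 36.3, y ≈ 62.0 km.
Check against ISA (with the unrounded x, y): √((x + 80.3)²+(y + 59.9)²) = 168.69 ≈ 168.69 km. ✓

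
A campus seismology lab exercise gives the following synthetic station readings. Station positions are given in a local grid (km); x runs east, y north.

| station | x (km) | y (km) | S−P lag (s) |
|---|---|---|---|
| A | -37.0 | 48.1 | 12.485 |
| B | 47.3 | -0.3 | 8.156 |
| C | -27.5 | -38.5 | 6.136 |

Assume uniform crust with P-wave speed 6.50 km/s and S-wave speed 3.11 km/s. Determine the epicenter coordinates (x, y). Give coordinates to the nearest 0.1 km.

Distance from S−P lag: d = Δt · v_P v_S / (v_P − v_S) = Δt · (6.50·3.11)/(6.50−3.11) ≈ 5.9631·Δt.
So d_A = 74.45, d_B = 48.64, d_C = 36.59 km.
Circle about each station: (x + 37.0)² + (y − 48.1)² = 74.45²; (x − 47.3)² + (y + 0.3)² = 48.64²; (x + 27.5)² + (y + 38.5)² = 36.59².
Subtracting the A equation from the B and C equations removes the quadratic terms:
168.6 x − 96.8 y = 1731.72
19.0 x − 173.2 y = 2759.86
Solving the 2×2 system: x ≈ 1.2, y ≈ -15.8 km.

1.2 km east, -15.8 km north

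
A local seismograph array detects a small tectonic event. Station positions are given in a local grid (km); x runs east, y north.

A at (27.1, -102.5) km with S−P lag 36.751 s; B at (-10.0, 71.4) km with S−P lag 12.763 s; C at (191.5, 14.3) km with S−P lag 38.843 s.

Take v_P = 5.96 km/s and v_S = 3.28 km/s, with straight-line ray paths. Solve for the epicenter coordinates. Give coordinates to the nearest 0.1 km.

Distance from S−P lag: d = Δt · v_P v_S / (v_P − v_S) = Δt · (5.96·3.28)/(5.96−3.28) ≈ 7.2943·Δt.
So d_A = 268.07, d_B = 93.10, d_C = 283.33 km.
Circle about each station: (x − 27.1)² + (y + 102.5)² = 268.07²; (x + 10.0)² + (y − 71.4)² = 93.10²; (x − 191.5)² + (y − 14.3)² = 283.33².
Subtracting the A equation from the B and C equations removes the quadratic terms:
-74.2 x + 347.8 y = 57151.21
328.8 x + 233.6 y = 17221.72
Solving the 2×2 system: x ≈ -55.9, y ≈ 152.4 km.
Check against A (with the unrounded x, y): √((x − 27.1)²+(y + 102.5)²) = 268.07 ≈ 268.07 km. ✓

-55.9 km east, 152.4 km north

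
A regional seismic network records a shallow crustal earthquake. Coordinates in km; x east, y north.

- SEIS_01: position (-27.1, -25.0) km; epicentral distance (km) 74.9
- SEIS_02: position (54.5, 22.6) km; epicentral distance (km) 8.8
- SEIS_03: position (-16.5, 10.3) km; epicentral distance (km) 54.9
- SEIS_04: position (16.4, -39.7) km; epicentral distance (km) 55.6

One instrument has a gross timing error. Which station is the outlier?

Solve using three stations at a time. Using SEIS_01, SEIS_03, SEIS_04 (subtract circle equations pairwise → linear system) gives (x, y) ≈ (38.4, 11.4).
Distances from that point to each station vs reported:
  SEIS_01: calculated 74.9 vs reported 74.9 → residual 0.0 km
  SEIS_02: calculated 19.7 vs reported 8.8 → residual 10.9 km
  SEIS_03: calculated 54.9 vs reported 54.9 → residual 0.0 km
  SEIS_04: calculated 55.6 vs reported 55.6 → residual 0.0 km
SEIS_01, SEIS_03, SEIS_04 are mutually consistent (residuals ≈ 0); SEIS_02 is off by 10.9 km.

SEIS_02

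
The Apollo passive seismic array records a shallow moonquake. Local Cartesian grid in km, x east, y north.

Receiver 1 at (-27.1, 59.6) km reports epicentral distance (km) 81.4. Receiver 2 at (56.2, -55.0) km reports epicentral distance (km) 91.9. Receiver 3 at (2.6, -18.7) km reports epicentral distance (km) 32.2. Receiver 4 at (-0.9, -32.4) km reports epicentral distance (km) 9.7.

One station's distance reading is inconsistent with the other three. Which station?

Receiver 4

Solve using three stations at a time. Using Receiver 1, Receiver 2, Receiver 3 (subtract circle equations pairwise → linear system) gives (x, y) ≈ (-29.5, -21.8).
Distances from that point to each station vs reported:
  Receiver 1: calculated 81.4 vs reported 81.4 → residual 0.0 km
  Receiver 2: calculated 91.9 vs reported 91.9 → residual 0.0 km
  Receiver 3: calculated 32.3 vs reported 32.2 → residual 0.1 km
  Receiver 4: calculated 30.5 vs reported 9.7 → residual 20.8 km
Receiver 1, Receiver 2, Receiver 3 are mutually consistent (residuals ≈ 0); Receiver 4 is off by 20.8 km.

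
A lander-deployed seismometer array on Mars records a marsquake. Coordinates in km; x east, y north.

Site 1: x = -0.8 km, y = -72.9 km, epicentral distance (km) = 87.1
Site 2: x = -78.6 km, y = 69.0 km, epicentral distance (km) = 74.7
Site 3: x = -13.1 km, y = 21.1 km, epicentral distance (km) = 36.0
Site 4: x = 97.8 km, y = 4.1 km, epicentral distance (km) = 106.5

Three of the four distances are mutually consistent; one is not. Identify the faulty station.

Solve using three stations at a time. Using Site 1, Site 2, Site 3 (subtract circle equations pairwise → linear system) gives (x, y) ≈ (-44.1, 2.7).
Distances from that point to each station vs reported:
  Site 1: calculated 87.1 vs reported 87.1 → residual 0.0 km
  Site 2: calculated 74.7 vs reported 74.7 → residual 0.0 km
  Site 3: calculated 36.1 vs reported 36.0 → residual 0.1 km
  Site 4: calculated 141.9 vs reported 106.5 → residual 35.4 km
Site 1, Site 2, Site 3 are mutually consistent (residuals ≈ 0); Site 4 is off by 35.4 km.

Site 4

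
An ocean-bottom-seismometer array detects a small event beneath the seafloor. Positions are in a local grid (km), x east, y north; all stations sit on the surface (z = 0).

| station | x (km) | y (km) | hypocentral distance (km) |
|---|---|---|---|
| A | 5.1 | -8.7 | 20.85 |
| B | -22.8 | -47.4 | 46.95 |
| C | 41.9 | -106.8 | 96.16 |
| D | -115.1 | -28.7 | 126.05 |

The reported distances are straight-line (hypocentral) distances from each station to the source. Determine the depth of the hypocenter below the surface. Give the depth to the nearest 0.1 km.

depth ≈ 18.1 km

Each station gives a sphere (x−x_i)² + (y−y_i)² + z² = d_i² (stations at z=0).
Subtracting the A sphere from B and C: z² cancels, leaving linear equations in x and y:
-55.8 x − 77.4 y = 895.32
73.6 x − 196.2 y = 4248.13
Solving: x ≈ 9.201, y ≈ -18.201 km (keep extra digits for the depth step; rounded: 9.2, -18.2).
Then from the A sphere: z² = 20.85² − (x − 5.1)² − (y + 8.7)² with x = 9.201, y = -18.201, so z ≈ 18.101 ≈ 18.1 km.
Check against D (with the unrounded solution): distance 126.05 ≈ 126.05 km. ✓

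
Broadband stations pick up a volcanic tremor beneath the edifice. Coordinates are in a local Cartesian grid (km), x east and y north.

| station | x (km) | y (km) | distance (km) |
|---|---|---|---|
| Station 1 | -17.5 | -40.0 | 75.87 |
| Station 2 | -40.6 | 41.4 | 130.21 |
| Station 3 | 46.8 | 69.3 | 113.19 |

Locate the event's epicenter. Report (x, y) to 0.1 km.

58.3 km east, -43.3 km north

Circle about each station: (x + 17.5)² + (y + 40.0)² = 75.87²; (x + 40.6)² + (y − 41.4)² = 130.21²; (x − 46.8)² + (y − 69.3)² = 113.19².
Subtracting the Station 1 equation from the Station 2 and Station 3 equations removes the quadratic terms:
-46.2 x + 162.8 y = -9742.32
128.6 x + 218.6 y = -1969.24
Solving the 2×2 system: x ≈ 58.3, y ≈ -43.3 km.
Check against Station 1 (with the unrounded x, y): √((x + 17.5)²+(y + 40.0)²) = 75.86 ≈ 75.87 km. ✓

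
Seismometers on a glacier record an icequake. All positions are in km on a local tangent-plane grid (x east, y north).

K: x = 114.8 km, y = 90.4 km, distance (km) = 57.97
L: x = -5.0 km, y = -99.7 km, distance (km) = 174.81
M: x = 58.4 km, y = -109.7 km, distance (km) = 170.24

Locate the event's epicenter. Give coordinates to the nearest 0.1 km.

65.2 km east, 60.4 km north

Circle about each station: (x − 114.8)² + (y − 90.4)² = 57.97²; (x + 5.0)² + (y + 99.7)² = 174.81²; (x − 58.4)² + (y + 109.7)² = 170.24².
Subtracting the K equation from the L and M equations removes the quadratic terms:
-239.6 x − 380.2 y = -38584.13
-112.8 x − 400.2 y = -31527.69
Solving the 2×2 system: x ≈ 65.2, y ≈ 60.4 km.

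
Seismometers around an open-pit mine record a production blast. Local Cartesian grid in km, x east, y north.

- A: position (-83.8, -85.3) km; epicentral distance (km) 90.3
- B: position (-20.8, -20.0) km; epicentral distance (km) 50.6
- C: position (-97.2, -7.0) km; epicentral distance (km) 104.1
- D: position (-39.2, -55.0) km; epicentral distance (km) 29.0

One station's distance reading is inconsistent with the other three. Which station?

Solve using three stations at a time. Using B, C, D (subtract circle equations pairwise → linear system) gives (x, y) ≈ (-14.5, -70.2).
Distances from that point to each station vs reported:
  A: calculated 70.9 vs reported 90.3 → residual 19.4 km
  B: calculated 50.6 vs reported 50.6 → residual 0.0 km
  C: calculated 104.1 vs reported 104.1 → residual 0.0 km
  D: calculated 29.0 vs reported 29.0 → residual 0.0 km
B, C, D are mutually consistent (residuals ≈ 0); A is off by 19.4 km.

A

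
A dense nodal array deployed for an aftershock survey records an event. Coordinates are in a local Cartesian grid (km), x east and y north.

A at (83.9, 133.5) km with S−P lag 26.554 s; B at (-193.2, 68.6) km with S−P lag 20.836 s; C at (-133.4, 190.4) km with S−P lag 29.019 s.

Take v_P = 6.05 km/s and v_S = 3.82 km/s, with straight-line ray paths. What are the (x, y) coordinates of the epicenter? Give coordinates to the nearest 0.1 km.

Distance from S−P lag: d = Δt · v_P v_S / (v_P − v_S) = Δt · (6.05·3.82)/(6.05−3.82) ≈ 10.3637·Δt.
So d_A = 275.20, d_B = 215.94, d_C = 300.74 km.
Circle about each station: (x − 83.9)² + (y − 133.5)² = 275.20²; (x + 193.2)² + (y − 68.6)² = 215.94²; (x + 133.4)² + (y − 190.4)² = 300.74².
Subtracting the A equation from the B and C equations removes the quadratic terms:
-554.2 x − 129.8 y = 46275.70
-434.6 x + 113.8 y = 14476.75
Solving the 2×2 system: x ≈ -59.8, y ≈ -101.2 km.
Check against A (with the unrounded x, y): √((x − 83.9)²+(y − 133.5)²) = 275.18 ≈ 275.20 km. ✓

(-59.8, -101.2)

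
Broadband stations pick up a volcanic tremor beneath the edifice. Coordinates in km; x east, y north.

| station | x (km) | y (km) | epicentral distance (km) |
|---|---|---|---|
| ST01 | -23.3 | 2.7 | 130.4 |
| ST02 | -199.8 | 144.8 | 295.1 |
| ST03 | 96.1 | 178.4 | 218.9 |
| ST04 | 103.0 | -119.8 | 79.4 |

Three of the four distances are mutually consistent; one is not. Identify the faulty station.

ST02

Solve using three stations at a time. Using ST01, ST03, ST04 (subtract circle equations pairwise → linear system) gives (x, y) ≈ (99.7, -40.5).
Distances from that point to each station vs reported:
  ST01: calculated 130.4 vs reported 130.4 → residual 0.0 km
  ST02: calculated 352.2 vs reported 295.1 → residual 57.1 km
  ST03: calculated 218.9 vs reported 218.9 → residual 0.0 km
  ST04: calculated 79.4 vs reported 79.4 → residual 0.0 km
ST01, ST03, ST04 are mutually consistent (residuals ≈ 0); ST02 is off by 57.1 km.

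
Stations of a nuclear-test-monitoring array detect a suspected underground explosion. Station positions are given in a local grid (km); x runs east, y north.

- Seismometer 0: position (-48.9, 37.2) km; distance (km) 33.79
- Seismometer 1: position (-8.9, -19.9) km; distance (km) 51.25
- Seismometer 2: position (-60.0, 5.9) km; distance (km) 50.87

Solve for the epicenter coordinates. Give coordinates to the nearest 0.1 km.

(-15.7, 30.9)

Circle about each station: (x + 48.9)² + (y − 37.2)² = 33.79²; (x + 8.9)² + (y + 19.9)² = 51.25²; (x + 60.0)² + (y − 5.9)² = 50.87².
Subtracting the Seismometer 0 equation from the Seismometer 1 and Seismometer 2 equations removes the quadratic terms:
80.0 x − 114.2 y = -4784.63
-22.2 x − 62.6 y = -1586.23
Solving the 2×2 system: x ≈ -15.7, y ≈ 30.9 km.
Check against Seismometer 0 (with the unrounded x, y): √((x + 48.9)²+(y − 37.2)²) = 33.80 ≈ 33.79 km. ✓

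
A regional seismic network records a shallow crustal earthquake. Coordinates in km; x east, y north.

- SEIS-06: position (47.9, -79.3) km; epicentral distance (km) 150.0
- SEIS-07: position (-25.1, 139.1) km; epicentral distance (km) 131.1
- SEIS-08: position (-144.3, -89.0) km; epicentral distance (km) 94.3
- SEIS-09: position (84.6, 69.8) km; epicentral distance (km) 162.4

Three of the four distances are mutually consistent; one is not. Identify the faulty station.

Solve using three stations at a time. Using SEIS-06, SEIS-07, SEIS-09 (subtract circle equations pairwise → linear system) gives (x, y) ≈ (-68.4, 15.4).
Distances from that point to each station vs reported:
  SEIS-06: calculated 150.0 vs reported 150.0 → residual 0.0 km
  SEIS-07: calculated 131.1 vs reported 131.1 → residual 0.0 km
  SEIS-08: calculated 129.1 vs reported 94.3 → residual 34.8 km
  SEIS-09: calculated 162.4 vs reported 162.4 → residual 0.0 km
SEIS-06, SEIS-07, SEIS-09 are mutually consistent (residuals ≈ 0); SEIS-08 is off by 34.8 km.

SEIS-08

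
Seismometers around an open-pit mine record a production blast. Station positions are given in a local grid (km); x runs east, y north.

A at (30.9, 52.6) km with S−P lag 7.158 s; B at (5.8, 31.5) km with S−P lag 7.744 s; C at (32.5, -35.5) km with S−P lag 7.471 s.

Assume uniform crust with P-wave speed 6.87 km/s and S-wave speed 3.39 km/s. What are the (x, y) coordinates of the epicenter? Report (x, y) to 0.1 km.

Distance from S−P lag: d = Δt · v_P v_S / (v_P − v_S) = Δt · (6.87·3.39)/(6.87−3.39) ≈ 6.6923·Δt.
So d_A = 47.90, d_B = 51.83, d_C = 50.00 km.
Circle about each station: (x − 30.9)² + (y − 52.6)² = 47.90²; (x − 5.8)² + (y − 31.5)² = 51.83²; (x − 32.5)² + (y + 35.5)² = 50.00².
Subtracting the A equation from the B and C equations removes the quadratic terms:
-50.2 x − 42.2 y = -3087.62
3.2 x − 176.2 y = -1610.66
Solving the 2×2 system: x ≈ 53.0, y ≈ 10.1 km.

x ≈ 53.0 km, y ≈ 10.1 km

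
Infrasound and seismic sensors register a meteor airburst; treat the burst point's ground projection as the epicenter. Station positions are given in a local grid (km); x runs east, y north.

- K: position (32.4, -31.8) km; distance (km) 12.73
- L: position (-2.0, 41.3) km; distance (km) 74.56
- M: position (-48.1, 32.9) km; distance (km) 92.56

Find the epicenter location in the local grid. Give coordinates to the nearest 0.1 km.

19.8 km east, -30.0 km north

Circle about each station: (x − 32.4)² + (y + 31.8)² = 12.73²; (x + 2.0)² + (y − 41.3)² = 74.56²; (x + 48.1)² + (y − 32.9)² = 92.56².
Subtracting pairs of circle equations eliminates x²+y² and gives linear equations (the radical axes):
-68.8 x + 146.2 y = -5748.45
-161.0 x + 129.4 y = -7070.28
Solving the 2×2 system: x ≈ 19.8, y ≈ -30.0 km.
Check against K (with the unrounded x, y): √((x − 32.4)²+(y + 31.8)²) = 12.73 ≈ 12.73 km. ✓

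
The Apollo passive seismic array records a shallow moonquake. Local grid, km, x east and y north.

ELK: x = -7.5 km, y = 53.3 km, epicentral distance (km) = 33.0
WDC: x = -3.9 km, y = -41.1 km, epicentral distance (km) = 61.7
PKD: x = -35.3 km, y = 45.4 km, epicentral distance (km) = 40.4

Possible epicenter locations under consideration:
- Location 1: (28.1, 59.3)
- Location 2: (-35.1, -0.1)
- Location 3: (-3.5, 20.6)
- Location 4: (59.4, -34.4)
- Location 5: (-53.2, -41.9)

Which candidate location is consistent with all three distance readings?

Location 3

For each candidate, compare |candidate − station| to the reported distance:
Location 1: residuals ELK 3.1, WDC 43.7, PKD 24.5 → max 43.7 km
Location 2: residuals ELK 27.1, WDC 10.2, PKD 5.1 → max 27.1 km
Location 3: residuals ELK 0.1, WDC 0.0, PKD 0.1 → max 0.1 km
Location 4: residuals ELK 77.3, WDC 2.0, PKD 83.4 → max 83.4 km
Location 5: residuals ELK 72.6, WDC 12.4, PKD 48.7 → max 72.6 km
Only Location 3 has all residuals ≈ 0.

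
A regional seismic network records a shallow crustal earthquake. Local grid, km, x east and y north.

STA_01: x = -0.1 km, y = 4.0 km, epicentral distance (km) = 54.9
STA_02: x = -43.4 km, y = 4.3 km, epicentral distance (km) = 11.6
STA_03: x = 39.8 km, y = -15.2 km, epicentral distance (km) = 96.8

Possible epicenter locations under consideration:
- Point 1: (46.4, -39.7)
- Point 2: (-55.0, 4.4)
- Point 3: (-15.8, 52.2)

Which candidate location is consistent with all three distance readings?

For each candidate, compare |candidate − station| to the reported distance:
Point 1: residuals STA_01 8.9, STA_02 88.4, STA_03 71.4 → max 88.4 km
Point 2: residuals STA_01 0.0, STA_02 0.0, STA_03 0.0 → max 0.0 km
Point 3: residuals STA_01 4.2, STA_02 43.7, STA_03 9.4 → max 43.7 km
Only Point 2 has all residuals ≈ 0.

Point 2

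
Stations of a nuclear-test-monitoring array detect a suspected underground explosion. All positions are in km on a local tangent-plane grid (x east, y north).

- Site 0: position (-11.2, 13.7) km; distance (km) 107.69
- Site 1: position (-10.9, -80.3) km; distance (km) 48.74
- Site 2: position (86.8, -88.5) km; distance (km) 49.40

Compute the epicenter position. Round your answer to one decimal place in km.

(37.8, -82.2)

Circle about each station: (x + 11.2)² + (y − 13.7)² = 107.69²; (x + 10.9)² + (y + 80.3)² = 48.74²; (x − 86.8)² + (y + 88.5)² = 49.40².
Subtracting the Site 0 equation from the Site 1 and Site 2 equations removes the quadratic terms:
0.6 x − 188.0 y = 15475.32
196.0 x − 204.4 y = 24210.14
Solving the 2×2 system: x ≈ 37.8, y ≈ -82.2 km.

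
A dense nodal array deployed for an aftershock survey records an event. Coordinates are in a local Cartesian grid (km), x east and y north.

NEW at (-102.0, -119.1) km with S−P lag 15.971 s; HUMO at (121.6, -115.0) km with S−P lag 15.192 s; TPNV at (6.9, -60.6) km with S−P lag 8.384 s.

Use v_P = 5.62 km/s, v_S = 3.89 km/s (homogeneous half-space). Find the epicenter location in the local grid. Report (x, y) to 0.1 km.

Distance from S−P lag: d = Δt · v_P v_S / (v_P − v_S) = Δt · (5.62·3.89)/(5.62−3.89) ≈ 12.6369·Δt.
So d_NEW = 201.82, d_HUMO = 191.98, d_TPNV = 105.95 km.
Circle about each station: (x + 102.0)² + (y + 119.1)² = 201.82²; (x − 121.6)² + (y + 115.0)² = 191.98²; (x − 6.9)² + (y + 60.6)² = 105.95².
Subtracting the NEW equation from the HUMO and TPNV equations removes the quadratic terms:
447.2 x + 8.2 y = 7297.74
217.8 x + 117.0 y = 8637.07
Solving the 2×2 system: x ≈ 15.5, y ≈ 45.0 km.

(15.5, 45.0)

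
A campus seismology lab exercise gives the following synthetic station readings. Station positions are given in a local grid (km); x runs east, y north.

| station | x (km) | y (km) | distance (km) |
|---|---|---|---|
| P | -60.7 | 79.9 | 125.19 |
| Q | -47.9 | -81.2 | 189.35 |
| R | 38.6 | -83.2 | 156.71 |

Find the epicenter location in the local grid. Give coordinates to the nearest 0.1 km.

Circle about each station: (x + 60.7)² + (y − 79.9)² = 125.19²; (x + 47.9)² + (y + 81.2)² = 189.35²; (x − 38.6)² + (y + 83.2)² = 156.71².
Subtracting the P equation from the Q and R equations removes the quadratic terms:
25.6 x − 322.2 y = -21361.54
198.6 x − 326.2 y = -10541.79
Solving the 2×2 system: x ≈ 64.2, y ≈ 71.4 km.

x ≈ 64.2 km, y ≈ 71.4 km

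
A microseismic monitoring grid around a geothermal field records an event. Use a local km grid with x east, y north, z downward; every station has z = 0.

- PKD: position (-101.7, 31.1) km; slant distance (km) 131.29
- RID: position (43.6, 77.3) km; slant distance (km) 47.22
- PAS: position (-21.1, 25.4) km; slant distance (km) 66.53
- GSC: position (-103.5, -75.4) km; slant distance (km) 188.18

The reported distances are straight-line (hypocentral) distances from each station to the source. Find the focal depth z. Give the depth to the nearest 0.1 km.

Each station gives a sphere (x−x_i)² + (y−y_i)² + z² = d_i² (stations at z=0).
Subtracting the PKD sphere from RID and PAS: z² cancels, leaving linear equations in x and y:
290.6 x + 92.4 y = 11573.49
161.2 x − 11.4 y = 2591.09
Solving: x ≈ 20.395, y ≈ 61.110 km (keep extra digits for the depth step; rounded: 20.4, 61.1).
Then from the PKD sphere: z² = 131.29² − (x + 101.7)² − (y − 31.1)² with x = 20.395, y = 61.110, so z ≈ 37.806 ≈ 37.8 km.

z ≈ 37.8 km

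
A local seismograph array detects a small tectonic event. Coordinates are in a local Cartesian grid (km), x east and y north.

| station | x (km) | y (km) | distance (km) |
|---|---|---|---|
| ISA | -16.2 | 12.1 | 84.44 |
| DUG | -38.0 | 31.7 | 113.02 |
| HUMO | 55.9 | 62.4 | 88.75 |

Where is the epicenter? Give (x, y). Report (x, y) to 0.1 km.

Circle about each station: (x + 16.2)² + (y − 12.1)² = 84.44²; (x + 38.0)² + (y − 31.7)² = 113.02²; (x − 55.9)² + (y − 62.4)² = 88.75².
Subtracting the ISA equation from the DUG and HUMO equations removes the quadratic terms:
-43.6 x + 39.2 y = -3603.37
144.2 x + 100.6 y = 5863.27
Solving the 2×2 system: x ≈ 59.0, y ≈ -26.3 km.
Check against ISA (with the unrounded x, y): √((x + 16.2)²+(y − 12.1)²) = 84.44 ≈ 84.44 km. ✓

59.0 km east, -26.3 km north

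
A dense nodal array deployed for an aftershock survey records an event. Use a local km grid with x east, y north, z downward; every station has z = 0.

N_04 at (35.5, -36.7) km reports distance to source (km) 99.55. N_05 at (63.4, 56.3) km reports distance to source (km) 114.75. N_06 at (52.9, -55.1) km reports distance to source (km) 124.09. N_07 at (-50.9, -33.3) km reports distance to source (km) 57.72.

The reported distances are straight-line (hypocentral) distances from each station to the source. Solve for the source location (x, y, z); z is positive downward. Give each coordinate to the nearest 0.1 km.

Each station gives a sphere (x−x_i)² + (y−y_i)² + z² = d_i² (stations at z=0).
Subtracting the N_04 sphere from N_05 and N_06: z² cancels, leaving linear equations in x and y:
55.8 x + 186.0 y = 1324.75
34.8 x − 36.8 y = -2260.85
Solving: x ≈ -43.603, y ≈ 20.203 km (keep extra digits for the depth step; rounded: -43.6, 20.2).
Then from the N_04 sphere: z² = 99.55² − (x − 35.5)² − (y + 36.7)² with x = -43.603, y = 20.203, so z ≈ 20.371 ≈ 20.4 km.
Check against N_07 (with the unrounded solution): distance 57.71 ≈ 57.72 km. ✓

(-43.6, 20.2, 20.4)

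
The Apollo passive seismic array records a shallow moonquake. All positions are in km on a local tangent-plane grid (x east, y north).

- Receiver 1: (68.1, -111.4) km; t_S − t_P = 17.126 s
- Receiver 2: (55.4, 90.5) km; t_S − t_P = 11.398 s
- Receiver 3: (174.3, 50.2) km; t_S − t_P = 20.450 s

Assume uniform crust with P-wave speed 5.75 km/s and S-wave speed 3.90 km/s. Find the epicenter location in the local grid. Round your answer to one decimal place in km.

(-73.4, 40.5)

Distance from S−P lag: d = Δt · v_P v_S / (v_P − v_S) = Δt · (5.75·3.90)/(5.75−3.90) ≈ 12.1216·Δt.
So d_Receiver 1 = 207.59, d_Receiver 2 = 138.16, d_Receiver 3 = 247.89 km.
Circle about each station: (x − 68.1)² + (y + 111.4)² = 207.59²; (x − 55.4)² + (y − 90.5)² = 138.16²; (x − 174.3)² + (y − 50.2)² = 247.89².
Subtracting pairs of circle equations eliminates x²+y² and gives linear equations (the radical axes):
-25.4 x + 403.8 y = 18217.26
212.4 x + 323.2 y = -2502.88
Solving the 2×2 system: x ≈ -73.4, y ≈ 40.5 km.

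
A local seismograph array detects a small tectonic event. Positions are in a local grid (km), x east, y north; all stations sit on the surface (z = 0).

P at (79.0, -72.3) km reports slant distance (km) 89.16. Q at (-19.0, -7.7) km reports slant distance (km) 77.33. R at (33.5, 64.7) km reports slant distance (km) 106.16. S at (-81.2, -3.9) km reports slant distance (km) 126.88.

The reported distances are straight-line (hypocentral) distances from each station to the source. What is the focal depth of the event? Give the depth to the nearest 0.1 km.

z ≈ 57.3 km

Each station gives a sphere (x−x_i)² + (y−y_i)² + z² = d_i² (stations at z=0).
Subtracting the P sphere from Q and R: z² cancels, leaving linear equations in x and y:
-196.0 x + 129.2 y = -9078.42
-91.0 x + 274.0 y = -9480.39
Solving: x ≈ 30.101, y ≈ -24.603 km (keep extra digits for the depth step; rounded: 30.1, -24.6).
Then from the P sphere: z² = 89.16² − (x − 79.0)² − (y + 72.3)² with x = 30.101, y = -24.603, so z ≈ 57.301 ≈ 57.3 km.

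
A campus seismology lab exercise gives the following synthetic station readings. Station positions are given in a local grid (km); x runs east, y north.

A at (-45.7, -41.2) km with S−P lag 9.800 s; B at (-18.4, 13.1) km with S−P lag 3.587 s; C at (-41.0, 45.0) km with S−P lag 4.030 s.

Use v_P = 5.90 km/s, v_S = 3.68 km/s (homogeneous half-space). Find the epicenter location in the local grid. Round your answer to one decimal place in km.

x ≈ -1.6 km, y ≈ 43.9 km

Distance from S−P lag: d = Δt · v_P v_S / (v_P − v_S) = Δt · (5.90·3.68)/(5.90−3.68) ≈ 9.7802·Δt.
So d_A = 95.85, d_B = 35.08, d_C = 39.41 km.
Circle about each station: (x + 45.7)² + (y + 41.2)² = 95.85²; (x + 18.4)² + (y − 13.1)² = 35.08²; (x + 41.0)² + (y − 45.0)² = 39.41².
Subtracting pairs of circle equations eliminates x²+y² and gives linear equations (the radical axes):
54.6 x + 108.6 y = 4680.86
9.4 x + 172.4 y = 7554.14
Solving the 2×2 system: x ≈ -1.6, y ≈ 43.9 km.
Check against A (with the unrounded x, y): √((x + 45.7)²+(y + 41.2)²) = 95.85 ≈ 95.85 km. ✓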